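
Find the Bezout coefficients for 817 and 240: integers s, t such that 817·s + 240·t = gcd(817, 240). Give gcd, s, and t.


Euclidean algorithm on (817, 240) — divide until remainder is 0:
  817 = 3 · 240 + 97
  240 = 2 · 97 + 46
  97 = 2 · 46 + 5
  46 = 9 · 5 + 1
  5 = 5 · 1 + 0
gcd(817, 240) = 1.
Track Bezout coefficients alongside the remainders: start with r₀ = 817 = a·1 + b·0 (s = 1, t = 0) and r₁ = 240 = a·0 + b·1 (s = 0, t = 1); each new remainder r_{k+1} = r_{k-1} − q_k·r_k inherits s_{k+1} = s_{k-1} − q_k·s_k, t_{k+1} = t_{k-1} − q_k·t_k, so r_k = a·s_k + b·t_k at every step:
  q = 3: r = 97, s = 1 − 3·0 = 1, t = 0 − 3·1 = -3  (check: 817·1 + 240·(-3) = 97)
  q = 2: r = 46, s = 0 − 2·1 = -2, t = 1 − 2·(-3) = 7  (check: 817·(-2) + 240·7 = 46)
  q = 2: r = 5, s = 1 − 2·(-2) = 5, t = -3 − 2·7 = -17  (check: 817·5 + 240·(-17) = 5)
  q = 9: r = 1, s = -2 − 9·5 = -47, t = 7 − 9·(-17) = 160  (check: 817·(-47) + 240·160 = 1)
The row with r = 1 (the gcd) gives the Bezout coefficients s = -47, t = 160.
Result: 817 · (-47) + 240 · (160) = 1.

gcd(817, 240) = 1; s = -47, t = 160 (check: 817·(-47) + 240·160 = 1).


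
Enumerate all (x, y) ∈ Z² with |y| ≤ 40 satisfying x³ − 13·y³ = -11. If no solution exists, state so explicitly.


The equation is x³ - 13y³ = -11. For fixed y, x³ = 13·y³ − 11, so a solution requires the RHS to be a perfect cube.
Strategy: iterate y from -40 to 40, compute RHS = 13·y³ − 11, and check whether it is a (positive or negative) perfect cube.
Check small values of y:
  y = 0: RHS = -11 is not a perfect cube.
  y = 1: RHS = 2 is not a perfect cube.
  y = -1: RHS = -24 is not a perfect cube.
  y = 2: RHS = 93 is not a perfect cube.
  y = -2: RHS = -115 is not a perfect cube.
  y = 3: RHS = 340 is not a perfect cube.
  y = -3: RHS = -362 is not a perfect cube.
Continuing the search up to |y| = 40 finds no solutions either.
No (x, y) in the scanned range satisfies the equation.

No integer solutions with |y| ≤ 40.


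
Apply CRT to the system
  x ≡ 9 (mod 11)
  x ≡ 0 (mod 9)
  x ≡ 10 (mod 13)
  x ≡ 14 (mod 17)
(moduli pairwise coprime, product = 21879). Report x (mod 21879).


Product of moduli M = 11 · 9 · 13 · 17 = 21879.
Merge one congruence at a time:
  Start: x ≡ 9 (mod 11).
  Combine with x ≡ 0 (mod 9); new modulus lcm = 99.
    Write x = 9 + 11·t and substitute into x ≡ 0 (mod 9): 11·t ≡ 0 − 9 = -9 (mod 9).
    Reduce coefficients mod 9: 2·t ≡ 0 (mod 9).
    The inverse of 2 mod 9 is 5 (since 2·5 = 10 = 1·9 + 1), so t ≡ 5·0 = 0 ≡ 0 (mod 9).
    Then x = 9 + 11·0 = 9, valid modulo lcm(11, 9) = 99: x ≡ 9 (mod 99).
  Combine with x ≡ 10 (mod 13); new modulus lcm = 1287.
    Write x = 9 + 99·t and substitute into x ≡ 10 (mod 13): 99·t ≡ 10 − 9 = 1 (mod 13).
    Reduce coefficients mod 13: 8·t ≡ 1 (mod 13).
    The inverse of 8 mod 13 is 5 (since 8·5 = 40 = 3·13 + 1), so t ≡ 5·1 = 5 ≡ 5 (mod 13).
    Then x = 9 + 99·5 = 504, valid modulo lcm(99, 13) = 1287: x ≡ 504 (mod 1287).
  Combine with x ≡ 14 (mod 17); new modulus lcm = 21879.
    Write x = 504 + 1287·t and substitute into x ≡ 14 (mod 17): 1287·t ≡ 14 − 504 = -490 (mod 17).
    Reduce coefficients mod 17: 12·t ≡ 3 (mod 17).
    The inverse of 12 mod 17 is 10 (since 12·10 = 120 = 7·17 + 1), so t ≡ 10·3 = 30 ≡ 13 (mod 17).
    Then x = 504 + 1287·13 = 17235, valid modulo lcm(1287, 17) = 21879: x ≡ 17235 (mod 21879).
Verify against each original: 17235 mod 11 = 9, 17235 mod 9 = 0, 17235 mod 13 = 10, 17235 mod 17 = 14.

x ≡ 17235 (mod 21879).


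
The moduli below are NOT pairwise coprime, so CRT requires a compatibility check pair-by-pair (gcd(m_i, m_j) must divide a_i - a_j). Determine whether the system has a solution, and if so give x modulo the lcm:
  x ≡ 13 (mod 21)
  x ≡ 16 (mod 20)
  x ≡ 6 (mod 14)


Moduli 21, 20, 14 are not pairwise coprime, so CRT works modulo lcm(m_i) when all pairwise compatibility conditions hold.
Pairwise compatibility: gcd(m_i, m_j) must divide a_i - a_j for every pair.
Merge one congruence at a time:
  Start: x ≡ 13 (mod 21).
  Combine with x ≡ 16 (mod 20): gcd(21, 20) = 1; 16 - 13 = 3, which IS divisible by 1, so compatible.
    Write x = 13 + 21·t and substitute into x ≡ 16 (mod 20): 21·t ≡ 16 − 13 = 3 (mod 20).
    Reduce coefficients mod 20: 1·t ≡ 3 (mod 20).
    So t ≡ 3 (mod 20).
    Then x = 13 + 21·3 = 76, valid modulo lcm(21, 20) = 420: x ≡ 76 (mod 420).
  Combine with x ≡ 6 (mod 14): gcd(420, 14) = 14; 6 - 76 = -70, which IS divisible by 14, so compatible.
    Write x = 76 + 420·t and substitute into x ≡ 6 (mod 14): 420·t ≡ 6 − 76 = -70 (mod 14).
    Divide the congruence (and modulus) by g = 14: 30·t ≡ -5 (mod 1).
    Modulo 1 every t works; take t = 0.
    Then x = 76 + 420·0 = 76, valid modulo lcm(420, 14) = 420: x ≡ 76 (mod 420).
Verify: 76 mod 21 = 13, 76 mod 20 = 16, 76 mod 14 = 6.

x ≡ 76 (mod 420).


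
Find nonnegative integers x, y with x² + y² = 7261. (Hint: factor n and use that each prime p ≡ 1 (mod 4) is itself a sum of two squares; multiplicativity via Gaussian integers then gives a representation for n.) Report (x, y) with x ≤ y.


Step 1: Factor n = 7261 = 53 · 137.
Step 2: Check the mod-4 condition on each prime factor: 53 ≡ 1 (mod 4), exponent 1; 137 ≡ 1 (mod 4), exponent 1.
All primes ≡ 3 (mod 4) appear to even exponent (or don't appear), so by the two-squares theorem n IS expressible as a sum of two squares.
Step 3: Build a representation. Here n = 53 · 137 is a product of primes ≡ 1 (mod 4). Each prime p ≡ 1 (mod 4) is itself a sum of two squares; find a² by testing p − a² for a perfect square:
  53: 53 − 1² = 52, 53 − 2² = 49 = 7² ⇒ 53 = 2² + 7².
  137: 137 − 1² = 136, 137 − 2² = 133, 137 − 3² = 128, 137 − 4² = 121 = 11² ⇒ 137 = 4² + 11².
  Combine using the Brahmagupta–Fibonacci identity (a² + b²)(c² + d²) = (ac − bd)² + (ad + bc)² = (ac + bd)² + (ad − bc)²:
  53 · 137 = 7261: from (2² + 7²)(4² + 11²), take (2·4 − 7·11, 2·11 + 7·4) = (8 − 77, 22 + 28) = (-69, 50); dropping signs (only squares matter) gives (69, 50); check 69² + 50² = 4761 + 2500 = 7261 ✓.
Step 4: Order so x ≤ y and verify: 50² + 69² = 2500 + 4761 = 7261 = n. ✓

n = 7261 = 50² + 69² (one valid representation with x ≤ y).


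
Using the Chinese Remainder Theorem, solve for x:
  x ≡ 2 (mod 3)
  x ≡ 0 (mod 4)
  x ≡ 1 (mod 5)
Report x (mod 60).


Moduli 3, 4, 5 are pairwise coprime; by CRT there is a unique solution modulo M = 3 · 4 · 5 = 60.
Solve pairwise, accumulating the modulus:
  Start with x ≡ 2 (mod 3).
  Combine with x ≡ 0 (mod 4): since gcd(3, 4) = 1, we get a unique residue mod 12.
    Write x = 2 + 3·t and substitute into x ≡ 0 (mod 4): 3·t ≡ 0 − 2 = -2 (mod 4).
    Reduce coefficients mod 4: 3·t ≡ 2 (mod 4).
    The inverse of 3 mod 4 is 3 (since 3·3 = 9 = 2·4 + 1), so t ≡ 3·2 = 6 ≡ 2 (mod 4).
    Then x = 2 + 3·2 = 8, valid modulo lcm(3, 4) = 12: x ≡ 8 (mod 12).
  Combine with x ≡ 1 (mod 5): since gcd(12, 5) = 1, we get a unique residue mod 60.
    Write x = 8 + 12·t and substitute into x ≡ 1 (mod 5): 12·t ≡ 1 − 8 = -7 (mod 5).
    Reduce coefficients mod 5: 2·t ≡ 3 (mod 5).
    The inverse of 2 mod 5 is 3 (since 2·3 = 6 = 1·5 + 1), so t ≡ 3·3 = 9 ≡ 4 (mod 5).
    Then x = 8 + 12·4 = 56, valid modulo lcm(12, 5) = 60: x ≡ 56 (mod 60).
Verify: 56 mod 3 = 2 ✓, 56 mod 4 = 0 ✓, 56 mod 5 = 1 ✓.

x ≡ 56 (mod 60).


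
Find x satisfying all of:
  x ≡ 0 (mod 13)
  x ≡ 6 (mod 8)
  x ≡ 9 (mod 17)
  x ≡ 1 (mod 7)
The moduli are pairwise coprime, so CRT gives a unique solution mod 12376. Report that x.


Product of moduli M = 13 · 8 · 17 · 7 = 12376.
Merge one congruence at a time:
  Start: x ≡ 0 (mod 13).
  Combine with x ≡ 6 (mod 8); new modulus lcm = 104.
    Write x = 0 + 13·t and substitute into x ≡ 6 (mod 8): 13·t ≡ 6 − 0 = 6 (mod 8).
    Reduce coefficients mod 8: 5·t ≡ 6 (mod 8).
    The inverse of 5 mod 8 is 5 (since 5·5 = 25 = 3·8 + 1), so t ≡ 5·6 = 30 ≡ 6 (mod 8).
    Then x = 0 + 13·6 = 78, valid modulo lcm(13, 8) = 104: x ≡ 78 (mod 104).
  Combine with x ≡ 9 (mod 17); new modulus lcm = 1768.
    Write x = 78 + 104·t and substitute into x ≡ 9 (mod 17): 104·t ≡ 9 − 78 = -69 (mod 17).
    Reduce coefficients mod 17: 2·t ≡ 16 (mod 17).
    The inverse of 2 mod 17 is 9 (since 2·9 = 18 = 1·17 + 1), so t ≡ 9·16 = 144 ≡ 8 (mod 17).
    Then x = 78 + 104·8 = 910, valid modulo lcm(104, 17) = 1768: x ≡ 910 (mod 1768).
  Combine with x ≡ 1 (mod 7); new modulus lcm = 12376.
    Write x = 910 + 1768·t and substitute into x ≡ 1 (mod 7): 1768·t ≡ 1 − 910 = -909 (mod 7).
    Reduce coefficients mod 7: 4·t ≡ 1 (mod 7).
    The inverse of 4 mod 7 is 2 (since 4·2 = 8 = 1·7 + 1), so t ≡ 2·1 = 2 ≡ 2 (mod 7).
    Then x = 910 + 1768·2 = 4446, valid modulo lcm(1768, 7) = 12376: x ≡ 4446 (mod 12376).
Verify against each original: 4446 mod 13 = 0, 4446 mod 8 = 6, 4446 mod 17 = 9, 4446 mod 7 = 1.

x ≡ 4446 (mod 12376).


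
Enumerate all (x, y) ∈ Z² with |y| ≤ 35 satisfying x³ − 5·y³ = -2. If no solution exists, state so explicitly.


The equation is x³ - 5y³ = -2. For fixed y, x³ = 5·y³ − 2, so a solution requires the RHS to be a perfect cube.
Strategy: iterate y from -35 to 35, compute RHS = 5·y³ − 2, and check whether it is a (positive or negative) perfect cube.
Check small values of y:
  y = 0: RHS = -2 is not a perfect cube.
  y = 1: RHS = 3 is not a perfect cube.
  y = -1: RHS = -7 is not a perfect cube.
  y = 2: RHS = 38 is not a perfect cube.
  y = -2: RHS = -42 is not a perfect cube.
  y = 3: RHS = 133 is not a perfect cube.
  y = -3: RHS = -137 is not a perfect cube.
Continuing the search up to |y| = 35 finds no solutions either.
No (x, y) in the scanned range satisfies the equation.

No integer solutions with |y| ≤ 35.


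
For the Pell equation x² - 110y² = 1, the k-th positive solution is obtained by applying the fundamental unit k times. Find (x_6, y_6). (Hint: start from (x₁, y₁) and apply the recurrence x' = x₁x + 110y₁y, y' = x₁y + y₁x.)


Step 1: Find the fundamental solution (x₁, y₁) of x² - 110y² = 1.
  Expand √110 as a continued fraction. a₀ = ⌊√110⌋ = 10; iterate m_{k+1} = d_k·a_k − m_k, d_{k+1} = (110 − m_{k+1}²)/d_k, a_{k+1} = ⌊(a₀ + m_{k+1})/d_{k+1}⌋ (starting m₀ = 0, d₀ = 1), with convergents p_k = a_k·p_{k-1} + p_{k-2}, q_k = a_k·q_{k-1} + q_{k-2} (p₋₁ = 1, q₋₁ = 0):
  k = 0: a₀ = 10; p₀/q₀ = 10/1; p₀² − 110·q₀² = 100 − 110 = -10.
  k = 1: m = 10, d = 10, a = ⌊(10 + 10)/10⌋ = 2; p/q = (2·10 + 1)/(2·1 + 0) = 21/2; p² − 110·q² = 441 − 440 = 1.
  The first convergent with p² − 110·q² = 1 gives the fundamental solution (x₁, y₁) = (21, 2).
Step 2: Apply the recurrence (x_{n+1}, y_{n+1}) = (x₁x_n + 110y₁y_n, x₁y_n + y₁x_n) repeatedly.
  From (x_1, y_1) = (21, 2): x_2 = 21·21 + 110·2·2 = 881; y_2 = 21·2 + 2·21 = 84.
  From (x_2, y_2) = (881, 84): x_3 = 21·881 + 110·2·84 = 36981; y_3 = 21·84 + 2·881 = 3526.
  From (x_3, y_3) = (36981, 3526): x_4 = 21·36981 + 110·2·3526 = 1552321; y_4 = 21·3526 + 2·36981 = 148008.
  From (x_4, y_4) = (1552321, 148008): x_5 = 21·1552321 + 110·2·148008 = 65160501; y_5 = 21·148008 + 2·1552321 = 6212810.
  From (x_5, y_5) = (65160501, 6212810): x_6 = 21·65160501 + 110·2·6212810 = 2735188721; y_6 = 21·6212810 + 2·65160501 = 260790012.
Step 3: Verify x_6² - 110·y_6² = 7481257339485615841 - 7481257339485615840 = 1 (should be 1). ✓

(x_1, y_1) = (21, 2); (x_6, y_6) = (2735188721, 260790012).


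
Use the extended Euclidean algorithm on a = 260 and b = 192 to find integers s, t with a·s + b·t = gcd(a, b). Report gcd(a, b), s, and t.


Euclidean algorithm on (260, 192) — divide until remainder is 0:
  260 = 1 · 192 + 68
  192 = 2 · 68 + 56
  68 = 1 · 56 + 12
  56 = 4 · 12 + 8
  12 = 1 · 8 + 4
  8 = 2 · 4 + 0
gcd(260, 192) = 4.
Track Bezout coefficients alongside the remainders: start with r₀ = 260 = a·1 + b·0 (s = 1, t = 0) and r₁ = 192 = a·0 + b·1 (s = 0, t = 1); each new remainder r_{k+1} = r_{k-1} − q_k·r_k inherits s_{k+1} = s_{k-1} − q_k·s_k, t_{k+1} = t_{k-1} − q_k·t_k, so r_k = a·s_k + b·t_k at every step:
  q = 1: r = 68, s = 1 − 1·0 = 1, t = 0 − 1·1 = -1  (check: 260·1 + 192·(-1) = 68)
  q = 2: r = 56, s = 0 − 2·1 = -2, t = 1 − 2·(-1) = 3  (check: 260·(-2) + 192·3 = 56)
  q = 1: r = 12, s = 1 − 1·(-2) = 3, t = -1 − 1·3 = -4  (check: 260·3 + 192·(-4) = 12)
  q = 4: r = 8, s = -2 − 4·3 = -14, t = 3 − 4·(-4) = 19  (check: 260·(-14) + 192·19 = 8)
  q = 1: r = 4, s = 3 − 1·(-14) = 17, t = -4 − 1·19 = -23  (check: 260·17 + 192·(-23) = 4)
The row with r = 4 (the gcd) gives the Bezout coefficients s = 17, t = -23.
Result: 260 · (17) + 192 · (-23) = 4.

gcd(260, 192) = 4; s = 17, t = -23 (check: 260·17 + 192·(-23) = 4).


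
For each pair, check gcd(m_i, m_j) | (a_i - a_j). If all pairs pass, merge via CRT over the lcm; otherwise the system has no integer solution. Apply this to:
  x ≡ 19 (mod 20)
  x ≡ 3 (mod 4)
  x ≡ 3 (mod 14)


Moduli 20, 4, 14 are not pairwise coprime, so CRT works modulo lcm(m_i) when all pairwise compatibility conditions hold.
Pairwise compatibility: gcd(m_i, m_j) must divide a_i - a_j for every pair.
Merge one congruence at a time:
  Start: x ≡ 19 (mod 20).
  Combine with x ≡ 3 (mod 4): gcd(20, 4) = 4; 3 - 19 = -16, which IS divisible by 4, so compatible.
    Write x = 19 + 20·t and substitute into x ≡ 3 (mod 4): 20·t ≡ 3 − 19 = -16 (mod 4).
    Divide the congruence (and modulus) by g = 4: 5·t ≡ -4 (mod 1).
    Modulo 1 every t works; take t = 0.
    Then x = 19 + 20·0 = 19, valid modulo lcm(20, 4) = 20: x ≡ 19 (mod 20).
  Combine with x ≡ 3 (mod 14): gcd(20, 14) = 2; 3 - 19 = -16, which IS divisible by 2, so compatible.
    Write x = 19 + 20·t and substitute into x ≡ 3 (mod 14): 20·t ≡ 3 − 19 = -16 (mod 14).
    Divide the congruence (and modulus) by g = 2: 10·t ≡ -8 (mod 7).
    Reduce coefficients mod 7: 3·t ≡ 6 (mod 7).
    The inverse of 3 mod 7 is 5 (since 3·5 = 15 = 2·7 + 1), so t ≡ 5·6 = 30 ≡ 2 (mod 7).
    Then x = 19 + 20·2 = 59, valid modulo lcm(20, 14) = 140: x ≡ 59 (mod 140).
Verify: 59 mod 20 = 19, 59 mod 4 = 3, 59 mod 14 = 3.

x ≡ 59 (mod 140).


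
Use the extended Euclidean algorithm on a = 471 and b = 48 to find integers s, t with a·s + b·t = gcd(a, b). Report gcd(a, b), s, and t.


Euclidean algorithm on (471, 48) — divide until remainder is 0:
  471 = 9 · 48 + 39
  48 = 1 · 39 + 9
  39 = 4 · 9 + 3
  9 = 3 · 3 + 0
gcd(471, 48) = 3.
Track Bezout coefficients alongside the remainders: start with r₀ = 471 = a·1 + b·0 (s = 1, t = 0) and r₁ = 48 = a·0 + b·1 (s = 0, t = 1); each new remainder r_{k+1} = r_{k-1} − q_k·r_k inherits s_{k+1} = s_{k-1} − q_k·s_k, t_{k+1} = t_{k-1} − q_k·t_k, so r_k = a·s_k + b·t_k at every step:
  q = 9: r = 39, s = 1 − 9·0 = 1, t = 0 − 9·1 = -9  (check: 471·1 + 48·(-9) = 39)
  q = 1: r = 9, s = 0 − 1·1 = -1, t = 1 − 1·(-9) = 10  (check: 471·(-1) + 48·10 = 9)
  q = 4: r = 3, s = 1 − 4·(-1) = 5, t = -9 − 4·10 = -49  (check: 471·5 + 48·(-49) = 3)
The row with r = 3 (the gcd) gives the Bezout coefficients s = 5, t = -49.
Result: 471 · (5) + 48 · (-49) = 3.

gcd(471, 48) = 3; s = 5, t = -49 (check: 471·5 + 48·(-49) = 3).


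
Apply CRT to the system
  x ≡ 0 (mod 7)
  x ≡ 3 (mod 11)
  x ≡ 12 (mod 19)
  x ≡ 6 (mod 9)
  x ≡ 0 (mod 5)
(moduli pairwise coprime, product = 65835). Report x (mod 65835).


Product of moduli M = 7 · 11 · 19 · 9 · 5 = 65835.
Merge one congruence at a time:
  Start: x ≡ 0 (mod 7).
  Combine with x ≡ 3 (mod 11); new modulus lcm = 77.
    Write x = 0 + 7·t and substitute into x ≡ 3 (mod 11): 7·t ≡ 3 − 0 = 3 (mod 11).
    The inverse of 7 mod 11 is 8 (since 7·8 = 56 = 5·11 + 1), so t ≡ 8·3 = 24 ≡ 2 (mod 11).
    Then x = 0 + 7·2 = 14, valid modulo lcm(7, 11) = 77: x ≡ 14 (mod 77).
  Combine with x ≡ 12 (mod 19); new modulus lcm = 1463.
    Write x = 14 + 77·t and substitute into x ≡ 12 (mod 19): 77·t ≡ 12 − 14 = -2 (mod 19).
    Reduce coefficients mod 19: 1·t ≡ 17 (mod 19).
    So t ≡ 17 (mod 19).
    Then x = 14 + 77·17 = 1323, valid modulo lcm(77, 19) = 1463: x ≡ 1323 (mod 1463).
  Combine with x ≡ 6 (mod 9); new modulus lcm = 13167.
    Write x = 1323 + 1463·t and substitute into x ≡ 6 (mod 9): 1463·t ≡ 6 − 1323 = -1317 (mod 9).
    Reduce coefficients mod 9: 5·t ≡ 6 (mod 9).
    The inverse of 5 mod 9 is 2 (since 5·2 = 10 = 1·9 + 1), so t ≡ 2·6 = 12 ≡ 3 (mod 9).
    Then x = 1323 + 1463·3 = 5712, valid modulo lcm(1463, 9) = 13167: x ≡ 5712 (mod 13167).
  Combine with x ≡ 0 (mod 5); new modulus lcm = 65835.
    Write x = 5712 + 13167·t and substitute into x ≡ 0 (mod 5): 13167·t ≡ 0 − 5712 = -5712 (mod 5).
    Reduce coefficients mod 5: 2·t ≡ 3 (mod 5).
    The inverse of 2 mod 5 is 3 (since 2·3 = 6 = 1·5 + 1), so t ≡ 3·3 = 9 ≡ 4 (mod 5).
    Then x = 5712 + 13167·4 = 58380, valid modulo lcm(13167, 5) = 65835: x ≡ 58380 (mod 65835).
Verify against each original: 58380 mod 7 = 0, 58380 mod 11 = 3, 58380 mod 19 = 12, 58380 mod 9 = 6, 58380 mod 5 = 0.

x ≡ 58380 (mod 65835).


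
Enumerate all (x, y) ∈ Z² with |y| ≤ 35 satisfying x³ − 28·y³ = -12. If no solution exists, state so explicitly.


The equation is x³ - 28y³ = -12. For fixed y, x³ = 28·y³ − 12, so a solution requires the RHS to be a perfect cube.
Strategy: iterate y from -35 to 35, compute RHS = 28·y³ − 12, and check whether it is a (positive or negative) perfect cube.
Check small values of y:
  y = 0: RHS = -12 is not a perfect cube.
  y = 1: RHS = 16 is not a perfect cube.
  y = -1: RHS = -40 is not a perfect cube.
  y = 2: RHS = 212 is not a perfect cube.
  y = -2: RHS = -236 is not a perfect cube.
  y = 3: RHS = 744 is not a perfect cube.
  y = -3: RHS = -768 is not a perfect cube.
Continuing the search up to |y| = 35 finds no solutions either.
No (x, y) in the scanned range satisfies the equation.

No integer solutions with |y| ≤ 35.


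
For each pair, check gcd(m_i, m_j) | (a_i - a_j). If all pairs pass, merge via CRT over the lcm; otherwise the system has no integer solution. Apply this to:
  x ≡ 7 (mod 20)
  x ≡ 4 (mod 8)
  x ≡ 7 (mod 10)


Moduli 20, 8, 10 are not pairwise coprime, so CRT works modulo lcm(m_i) when all pairwise compatibility conditions hold.
Pairwise compatibility: gcd(m_i, m_j) must divide a_i - a_j for every pair.
Merge one congruence at a time:
  Start: x ≡ 7 (mod 20).
  Combine with x ≡ 4 (mod 8): gcd(20, 8) = 4, and 4 - 7 = -3 is NOT divisible by 4.
    ⇒ system is inconsistent (no integer solution).

No solution (the system is inconsistent).


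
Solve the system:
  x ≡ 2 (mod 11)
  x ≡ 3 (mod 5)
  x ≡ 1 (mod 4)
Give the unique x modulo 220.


Moduli 11, 5, 4 are pairwise coprime; by CRT there is a unique solution modulo M = 11 · 5 · 4 = 220.
Solve pairwise, accumulating the modulus:
  Start with x ≡ 2 (mod 11).
  Combine with x ≡ 3 (mod 5): since gcd(11, 5) = 1, we get a unique residue mod 55.
    Write x = 2 + 11·t and substitute into x ≡ 3 (mod 5): 11·t ≡ 3 − 2 = 1 (mod 5).
    Reduce coefficients mod 5: 1·t ≡ 1 (mod 5).
    So t ≡ 1 (mod 5).
    Then x = 2 + 11·1 = 13, valid modulo lcm(11, 5) = 55: x ≡ 13 (mod 55).
  Combine with x ≡ 1 (mod 4): since gcd(55, 4) = 1, we get a unique residue mod 220.
    Write x = 13 + 55·t and substitute into x ≡ 1 (mod 4): 55·t ≡ 1 − 13 = -12 (mod 4).
    Reduce coefficients mod 4: 3·t ≡ 0 (mod 4).
    The inverse of 3 mod 4 is 3 (since 3·3 = 9 = 2·4 + 1), so t ≡ 3·0 = 0 ≡ 0 (mod 4).
    Then x = 13 + 55·0 = 13, valid modulo lcm(55, 4) = 220: x ≡ 13 (mod 220).
Verify: 13 mod 11 = 2 ✓, 13 mod 5 = 3 ✓, 13 mod 4 = 1 ✓.

x ≡ 13 (mod 220).


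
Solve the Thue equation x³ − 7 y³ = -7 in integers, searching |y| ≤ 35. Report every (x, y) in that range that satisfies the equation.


The equation is x³ - 7y³ = -7. For fixed y, x³ = 7·y³ − 7, so a solution requires the RHS to be a perfect cube.
Strategy: iterate y from -35 to 35, compute RHS = 7·y³ − 7, and check whether it is a (positive or negative) perfect cube.
Check small values of y:
  y = 0: RHS = -7 is not a perfect cube.
  y = 1: RHS = 0 = (0)³ ⇒ x = 0 works.
  y = -1: RHS = -14 is not a perfect cube.
  y = 2: RHS = 49 is not a perfect cube.
  y = -2: RHS = -63 is not a perfect cube.
  y = 3: RHS = 182 is not a perfect cube.
  y = -3: RHS = -196 is not a perfect cube.
Continuing the search up to |y| = 35 finds no further solutions beyond those listed.
Collected solutions: (0, 1).

Solutions (with |y| ≤ 35): (0, 1).


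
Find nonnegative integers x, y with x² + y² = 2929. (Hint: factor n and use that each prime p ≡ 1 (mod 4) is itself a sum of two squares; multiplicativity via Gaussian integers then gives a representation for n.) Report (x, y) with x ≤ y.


Step 1: Factor n = 2929 = 29 · 101.
Step 2: Check the mod-4 condition on each prime factor: 29 ≡ 1 (mod 4), exponent 1; 101 ≡ 1 (mod 4), exponent 1.
All primes ≡ 3 (mod 4) appear to even exponent (or don't appear), so by the two-squares theorem n IS expressible as a sum of two squares.
Step 3: Build a representation. Here n = 29 · 101 is a product of primes ≡ 1 (mod 4). Each prime p ≡ 1 (mod 4) is itself a sum of two squares; find a² by testing p − a² for a perfect square:
  29: 29 − 1² = 28, 29 − 2² = 25 = 5² ⇒ 29 = 2² + 5².
  101: 101 − 1² = 100 = 10² ⇒ 101 = 1² + 10².
  Combine using the Brahmagupta–Fibonacci identity (a² + b²)(c² + d²) = (ac − bd)² + (ad + bc)² = (ac + bd)² + (ad − bc)²:
  29 · 101 = 2929: from (2² + 5²)(1² + 10²), take (2·1 − 5·10, 2·10 + 5·1) = (2 − 50, 20 + 5) = (-48, 25); dropping signs (only squares matter) gives (48, 25); check 48² + 25² = 2304 + 625 = 2929 ✓.
Step 4: Order so x ≤ y and verify: 25² + 48² = 625 + 2304 = 2929 = n. ✓

n = 2929 = 25² + 48² (one valid representation with x ≤ y).


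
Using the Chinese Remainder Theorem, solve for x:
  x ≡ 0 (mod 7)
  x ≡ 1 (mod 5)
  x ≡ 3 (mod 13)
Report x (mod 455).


Moduli 7, 5, 13 are pairwise coprime; by CRT there is a unique solution modulo M = 7 · 5 · 13 = 455.
Solve pairwise, accumulating the modulus:
  Start with x ≡ 0 (mod 7).
  Combine with x ≡ 1 (mod 5): since gcd(7, 5) = 1, we get a unique residue mod 35.
    Write x = 0 + 7·t and substitute into x ≡ 1 (mod 5): 7·t ≡ 1 − 0 = 1 (mod 5).
    Reduce coefficients mod 5: 2·t ≡ 1 (mod 5).
    The inverse of 2 mod 5 is 3 (since 2·3 = 6 = 1·5 + 1), so t ≡ 3·1 = 3 ≡ 3 (mod 5).
    Then x = 0 + 7·3 = 21, valid modulo lcm(7, 5) = 35: x ≡ 21 (mod 35).
  Combine with x ≡ 3 (mod 13): since gcd(35, 13) = 1, we get a unique residue mod 455.
    Write x = 21 + 35·t and substitute into x ≡ 3 (mod 13): 35·t ≡ 3 − 21 = -18 (mod 13).
    Reduce coefficients mod 13: 9·t ≡ 8 (mod 13).
    The inverse of 9 mod 13 is 3 (since 9·3 = 27 = 2·13 + 1), so t ≡ 3·8 = 24 ≡ 11 (mod 13).
    Then x = 21 + 35·11 = 406, valid modulo lcm(35, 13) = 455: x ≡ 406 (mod 455).
Verify: 406 mod 7 = 0 ✓, 406 mod 5 = 1 ✓, 406 mod 13 = 3 ✓.

x ≡ 406 (mod 455).


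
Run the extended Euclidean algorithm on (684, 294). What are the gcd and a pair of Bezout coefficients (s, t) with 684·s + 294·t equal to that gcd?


Euclidean algorithm on (684, 294) — divide until remainder is 0:
  684 = 2 · 294 + 96
  294 = 3 · 96 + 6
  96 = 16 · 6 + 0
gcd(684, 294) = 6.
Track Bezout coefficients alongside the remainders: start with r₀ = 684 = a·1 + b·0 (s = 1, t = 0) and r₁ = 294 = a·0 + b·1 (s = 0, t = 1); each new remainder r_{k+1} = r_{k-1} − q_k·r_k inherits s_{k+1} = s_{k-1} − q_k·s_k, t_{k+1} = t_{k-1} − q_k·t_k, so r_k = a·s_k + b·t_k at every step:
  q = 2: r = 96, s = 1 − 2·0 = 1, t = 0 − 2·1 = -2  (check: 684·1 + 294·(-2) = 96)
  q = 3: r = 6, s = 0 − 3·1 = -3, t = 1 − 3·(-2) = 7  (check: 684·(-3) + 294·7 = 6)
The row with r = 6 (the gcd) gives the Bezout coefficients s = -3, t = 7.
Result: 684 · (-3) + 294 · (7) = 6.

gcd(684, 294) = 6; s = -3, t = 7 (check: 684·(-3) + 294·7 = 6).


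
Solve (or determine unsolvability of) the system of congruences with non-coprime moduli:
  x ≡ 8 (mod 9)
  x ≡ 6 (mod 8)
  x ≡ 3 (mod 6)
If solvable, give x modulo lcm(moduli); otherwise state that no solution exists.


Moduli 9, 8, 6 are not pairwise coprime, so CRT works modulo lcm(m_i) when all pairwise compatibility conditions hold.
Pairwise compatibility: gcd(m_i, m_j) must divide a_i - a_j for every pair.
Merge one congruence at a time:
  Start: x ≡ 8 (mod 9).
  Combine with x ≡ 6 (mod 8): gcd(9, 8) = 1; 6 - 8 = -2, which IS divisible by 1, so compatible.
    Write x = 8 + 9·t and substitute into x ≡ 6 (mod 8): 9·t ≡ 6 − 8 = -2 (mod 8).
    Reduce coefficients mod 8: 1·t ≡ 6 (mod 8).
    So t ≡ 6 (mod 8).
    Then x = 8 + 9·6 = 62, valid modulo lcm(9, 8) = 72: x ≡ 62 (mod 72).
  Combine with x ≡ 3 (mod 6): gcd(72, 6) = 6, and 3 - 62 = -59 is NOT divisible by 6.
    ⇒ system is inconsistent (no integer solution).

No solution (the system is inconsistent).


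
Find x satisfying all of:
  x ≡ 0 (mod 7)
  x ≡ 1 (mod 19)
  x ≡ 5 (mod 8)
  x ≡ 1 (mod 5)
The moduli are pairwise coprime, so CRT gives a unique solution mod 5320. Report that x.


Product of moduli M = 7 · 19 · 8 · 5 = 5320.
Merge one congruence at a time:
  Start: x ≡ 0 (mod 7).
  Combine with x ≡ 1 (mod 19); new modulus lcm = 133.
    Write x = 0 + 7·t and substitute into x ≡ 1 (mod 19): 7·t ≡ 1 − 0 = 1 (mod 19).
    The inverse of 7 mod 19 is 11 (since 7·11 = 77 = 4·19 + 1), so t ≡ 11·1 = 11 ≡ 11 (mod 19).
    Then x = 0 + 7·11 = 77, valid modulo lcm(7, 19) = 133: x ≡ 77 (mod 133).
  Combine with x ≡ 5 (mod 8); new modulus lcm = 1064.
    Write x = 77 + 133·t and substitute into x ≡ 5 (mod 8): 133·t ≡ 5 − 77 = -72 (mod 8).
    Reduce coefficients mod 8: 5·t ≡ 0 (mod 8).
    The inverse of 5 mod 8 is 5 (since 5·5 = 25 = 3·8 + 1), so t ≡ 5·0 = 0 ≡ 0 (mod 8).
    Then x = 77 + 133·0 = 77, valid modulo lcm(133, 8) = 1064: x ≡ 77 (mod 1064).
  Combine with x ≡ 1 (mod 5); new modulus lcm = 5320.
    Write x = 77 + 1064·t and substitute into x ≡ 1 (mod 5): 1064·t ≡ 1 − 77 = -76 (mod 5).
    Reduce coefficients mod 5: 4·t ≡ 4 (mod 5).
    The inverse of 4 mod 5 is 4 (since 4·4 = 16 = 3·5 + 1), so t ≡ 4·4 = 16 ≡ 1 (mod 5).
    Then x = 77 + 1064·1 = 1141, valid modulo lcm(1064, 5) = 5320: x ≡ 1141 (mod 5320).
Verify against each original: 1141 mod 7 = 0, 1141 mod 19 = 1, 1141 mod 8 = 5, 1141 mod 5 = 1.

x ≡ 1141 (mod 5320).


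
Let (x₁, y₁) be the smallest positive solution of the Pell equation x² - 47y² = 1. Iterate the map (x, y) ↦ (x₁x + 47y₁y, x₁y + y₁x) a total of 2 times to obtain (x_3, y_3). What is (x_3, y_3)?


Step 1: Find the fundamental solution (x₁, y₁) of x² - 47y² = 1.
  Expand √47 as a continued fraction. a₀ = ⌊√47⌋ = 6; iterate m_{k+1} = d_k·a_k − m_k, d_{k+1} = (47 − m_{k+1}²)/d_k, a_{k+1} = ⌊(a₀ + m_{k+1})/d_{k+1}⌋ (starting m₀ = 0, d₀ = 1), with convergents p_k = a_k·p_{k-1} + p_{k-2}, q_k = a_k·q_{k-1} + q_{k-2} (p₋₁ = 1, q₋₁ = 0):
  k = 0: a₀ = 6; p₀/q₀ = 6/1; p₀² − 47·q₀² = 36 − 47 = -11.
  k = 1: m = 6, d = 11, a = ⌊(6 + 6)/11⌋ = 1; p/q = (1·6 + 1)/(1·1 + 0) = 7/1; p² − 47·q² = 49 − 47 = 2.
  k = 2: m = 5, d = 2, a = ⌊(6 + 5)/2⌋ = 5; p/q = (5·7 + 6)/(5·1 + 1) = 41/6; p² − 47·q² = 1681 − 1692 = -11.
  k = 3: m = 5, d = 11, a = ⌊(6 + 5)/11⌋ = 1; p/q = (1·41 + 7)/(1·6 + 1) = 48/7; p² − 47·q² = 2304 − 2303 = 1.
  The first convergent with p² − 47·q² = 1 gives the fundamental solution (x₁, y₁) = (48, 7).
Step 2: Apply the recurrence (x_{n+1}, y_{n+1}) = (x₁x_n + 47y₁y_n, x₁y_n + y₁x_n) repeatedly.
  From (x_1, y_1) = (48, 7): x_2 = 48·48 + 47·7·7 = 4607; y_2 = 48·7 + 7·48 = 672.
  From (x_2, y_2) = (4607, 672): x_3 = 48·4607 + 47·7·672 = 442224; y_3 = 48·672 + 7·4607 = 64505.
Step 3: Verify x_3² - 47·y_3² = 195562066176 - 195562066175 = 1 (should be 1). ✓

(x_1, y_1) = (48, 7); (x_3, y_3) = (442224, 64505).


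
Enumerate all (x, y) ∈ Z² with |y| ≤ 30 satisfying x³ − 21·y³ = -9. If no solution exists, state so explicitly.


The equation is x³ - 21y³ = -9. For fixed y, x³ = 21·y³ − 9, so a solution requires the RHS to be a perfect cube.
Strategy: iterate y from -30 to 30, compute RHS = 21·y³ − 9, and check whether it is a (positive or negative) perfect cube.
Check small values of y:
  y = 0: RHS = -9 is not a perfect cube.
  y = 1: RHS = 12 is not a perfect cube.
  y = -1: RHS = -30 is not a perfect cube.
  y = 2: RHS = 159 is not a perfect cube.
  y = -2: RHS = -177 is not a perfect cube.
  y = 3: RHS = 558 is not a perfect cube.
  y = -3: RHS = -576 is not a perfect cube.
Continuing the search up to |y| = 30 finds no solutions either.
No (x, y) in the scanned range satisfies the equation.

No integer solutions with |y| ≤ 30.


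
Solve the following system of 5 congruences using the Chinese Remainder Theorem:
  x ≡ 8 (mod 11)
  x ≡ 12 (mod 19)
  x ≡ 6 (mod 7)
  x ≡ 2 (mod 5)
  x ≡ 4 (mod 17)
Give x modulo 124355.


Product of moduli M = 11 · 19 · 7 · 5 · 17 = 124355.
Merge one congruence at a time:
  Start: x ≡ 8 (mod 11).
  Combine with x ≡ 12 (mod 19); new modulus lcm = 209.
    Write x = 8 + 11·t and substitute into x ≡ 12 (mod 19): 11·t ≡ 12 − 8 = 4 (mod 19).
    The inverse of 11 mod 19 is 7 (since 11·7 = 77 = 4·19 + 1), so t ≡ 7·4 = 28 ≡ 9 (mod 19).
    Then x = 8 + 11·9 = 107, valid modulo lcm(11, 19) = 209: x ≡ 107 (mod 209).
  Combine with x ≡ 6 (mod 7); new modulus lcm = 1463.
    Write x = 107 + 209·t and substitute into x ≡ 6 (mod 7): 209·t ≡ 6 − 107 = -101 (mod 7).
    Reduce coefficients mod 7: 6·t ≡ 4 (mod 7).
    The inverse of 6 mod 7 is 6 (since 6·6 = 36 = 5·7 + 1), so t ≡ 6·4 = 24 ≡ 3 (mod 7).
    Then x = 107 + 209·3 = 734, valid modulo lcm(209, 7) = 1463: x ≡ 734 (mod 1463).
  Combine with x ≡ 2 (mod 5); new modulus lcm = 7315.
    Write x = 734 + 1463·t and substitute into x ≡ 2 (mod 5): 1463·t ≡ 2 − 734 = -732 (mod 5).
    Reduce coefficients mod 5: 3·t ≡ 3 (mod 5).
    The inverse of 3 mod 5 is 2 (since 3·2 = 6 = 1·5 + 1), so t ≡ 2·3 = 6 ≡ 1 (mod 5).
    Then x = 734 + 1463·1 = 2197, valid modulo lcm(1463, 5) = 7315: x ≡ 2197 (mod 7315).
  Combine with x ≡ 4 (mod 17); new modulus lcm = 124355.
    Write x = 2197 + 7315·t and substitute into x ≡ 4 (mod 17): 7315·t ≡ 4 − 2197 = -2193 (mod 17).
    Reduce coefficients mod 17: 5·t ≡ 0 (mod 17).
    The inverse of 5 mod 17 is 7 (since 5·7 = 35 = 2·17 + 1), so t ≡ 7·0 = 0 ≡ 0 (mod 17).
    Then x = 2197 + 7315·0 = 2197, valid modulo lcm(7315, 17) = 124355: x ≡ 2197 (mod 124355).
Verify against each original: 2197 mod 11 = 8, 2197 mod 19 = 12, 2197 mod 7 = 6, 2197 mod 5 = 2, 2197 mod 17 = 4.

x ≡ 2197 (mod 124355).


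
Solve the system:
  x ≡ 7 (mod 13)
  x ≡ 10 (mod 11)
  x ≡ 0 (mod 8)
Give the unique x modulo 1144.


Moduli 13, 11, 8 are pairwise coprime; by CRT there is a unique solution modulo M = 13 · 11 · 8 = 1144.
Solve pairwise, accumulating the modulus:
  Start with x ≡ 7 (mod 13).
  Combine with x ≡ 10 (mod 11): since gcd(13, 11) = 1, we get a unique residue mod 143.
    Write x = 7 + 13·t and substitute into x ≡ 10 (mod 11): 13·t ≡ 10 − 7 = 3 (mod 11).
    Reduce coefficients mod 11: 2·t ≡ 3 (mod 11).
    The inverse of 2 mod 11 is 6 (since 2·6 = 12 = 1·11 + 1), so t ≡ 6·3 = 18 ≡ 7 (mod 11).
    Then x = 7 + 13·7 = 98, valid modulo lcm(13, 11) = 143: x ≡ 98 (mod 143).
  Combine with x ≡ 0 (mod 8): since gcd(143, 8) = 1, we get a unique residue mod 1144.
    Write x = 98 + 143·t and substitute into x ≡ 0 (mod 8): 143·t ≡ 0 − 98 = -98 (mod 8).
    Reduce coefficients mod 8: 7·t ≡ 6 (mod 8).
    The inverse of 7 mod 8 is 7 (since 7·7 = 49 = 6·8 + 1), so t ≡ 7·6 = 42 ≡ 2 (mod 8).
    Then x = 98 + 143·2 = 384, valid modulo lcm(143, 8) = 1144: x ≡ 384 (mod 1144).
Verify: 384 mod 13 = 7 ✓, 384 mod 11 = 10 ✓, 384 mod 8 = 0 ✓.

x ≡ 384 (mod 1144).


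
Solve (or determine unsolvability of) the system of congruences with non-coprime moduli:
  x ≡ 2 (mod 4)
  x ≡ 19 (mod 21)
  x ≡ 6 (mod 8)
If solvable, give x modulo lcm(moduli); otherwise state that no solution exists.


Moduli 4, 21, 8 are not pairwise coprime, so CRT works modulo lcm(m_i) when all pairwise compatibility conditions hold.
Pairwise compatibility: gcd(m_i, m_j) must divide a_i - a_j for every pair.
Merge one congruence at a time:
  Start: x ≡ 2 (mod 4).
  Combine with x ≡ 19 (mod 21): gcd(4, 21) = 1; 19 - 2 = 17, which IS divisible by 1, so compatible.
    Write x = 2 + 4·t and substitute into x ≡ 19 (mod 21): 4·t ≡ 19 − 2 = 17 (mod 21).
    The inverse of 4 mod 21 is 16 (since 4·16 = 64 = 3·21 + 1), so t ≡ 16·17 = 272 ≡ 20 (mod 21).
    Then x = 2 + 4·20 = 82, valid modulo lcm(4, 21) = 84: x ≡ 82 (mod 84).
  Combine with x ≡ 6 (mod 8): gcd(84, 8) = 4; 6 - 82 = -76, which IS divisible by 4, so compatible.
    Write x = 82 + 84·t and substitute into x ≡ 6 (mod 8): 84·t ≡ 6 − 82 = -76 (mod 8).
    Divide the congruence (and modulus) by g = 4: 21·t ≡ -19 (mod 2).
    Reduce coefficients mod 2: 1·t ≡ 1 (mod 2).
    So t ≡ 1 (mod 2).
    Then x = 82 + 84·1 = 166, valid modulo lcm(84, 8) = 168: x ≡ 166 (mod 168).
Verify: 166 mod 4 = 2, 166 mod 21 = 19, 166 mod 8 = 6.

x ≡ 166 (mod 168).


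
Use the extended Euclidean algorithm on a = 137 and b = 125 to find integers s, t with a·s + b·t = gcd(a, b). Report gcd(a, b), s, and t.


Euclidean algorithm on (137, 125) — divide until remainder is 0:
  137 = 1 · 125 + 12
  125 = 10 · 12 + 5
  12 = 2 · 5 + 2
  5 = 2 · 2 + 1
  2 = 2 · 1 + 0
gcd(137, 125) = 1.
Track Bezout coefficients alongside the remainders: start with r₀ = 137 = a·1 + b·0 (s = 1, t = 0) and r₁ = 125 = a·0 + b·1 (s = 0, t = 1); each new remainder r_{k+1} = r_{k-1} − q_k·r_k inherits s_{k+1} = s_{k-1} − q_k·s_k, t_{k+1} = t_{k-1} − q_k·t_k, so r_k = a·s_k + b·t_k at every step:
  q = 1: r = 12, s = 1 − 1·0 = 1, t = 0 − 1·1 = -1  (check: 137·1 + 125·(-1) = 12)
  q = 10: r = 5, s = 0 − 10·1 = -10, t = 1 − 10·(-1) = 11  (check: 137·(-10) + 125·11 = 5)
  q = 2: r = 2, s = 1 − 2·(-10) = 21, t = -1 − 2·11 = -23  (check: 137·21 + 125·(-23) = 2)
  q = 2: r = 1, s = -10 − 2·21 = -52, t = 11 − 2·(-23) = 57  (check: 137·(-52) + 125·57 = 1)
The row with r = 1 (the gcd) gives the Bezout coefficients s = -52, t = 57.
Result: 137 · (-52) + 125 · (57) = 1.

gcd(137, 125) = 1; s = -52, t = 57 (check: 137·(-52) + 125·57 = 1).


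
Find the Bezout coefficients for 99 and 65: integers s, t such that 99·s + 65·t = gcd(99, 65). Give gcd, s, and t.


Euclidean algorithm on (99, 65) — divide until remainder is 0:
  99 = 1 · 65 + 34
  65 = 1 · 34 + 31
  34 = 1 · 31 + 3
  31 = 10 · 3 + 1
  3 = 3 · 1 + 0
gcd(99, 65) = 1.
Track Bezout coefficients alongside the remainders: start with r₀ = 99 = a·1 + b·0 (s = 1, t = 0) and r₁ = 65 = a·0 + b·1 (s = 0, t = 1); each new remainder r_{k+1} = r_{k-1} − q_k·r_k inherits s_{k+1} = s_{k-1} − q_k·s_k, t_{k+1} = t_{k-1} − q_k·t_k, so r_k = a·s_k + b·t_k at every step:
  q = 1: r = 34, s = 1 − 1·0 = 1, t = 0 − 1·1 = -1  (check: 99·1 + 65·(-1) = 34)
  q = 1: r = 31, s = 0 − 1·1 = -1, t = 1 − 1·(-1) = 2  (check: 99·(-1) + 65·2 = 31)
  q = 1: r = 3, s = 1 − 1·(-1) = 2, t = -1 − 1·2 = -3  (check: 99·2 + 65·(-3) = 3)
  q = 10: r = 1, s = -1 − 10·2 = -21, t = 2 − 10·(-3) = 32  (check: 99·(-21) + 65·32 = 1)
The row with r = 1 (the gcd) gives the Bezout coefficients s = -21, t = 32.
Result: 99 · (-21) + 65 · (32) = 1.

gcd(99, 65) = 1; s = -21, t = 32 (check: 99·(-21) + 65·32 = 1).


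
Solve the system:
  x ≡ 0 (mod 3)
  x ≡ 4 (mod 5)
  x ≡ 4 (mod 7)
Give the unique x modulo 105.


Moduli 3, 5, 7 are pairwise coprime; by CRT there is a unique solution modulo M = 3 · 5 · 7 = 105.
Solve pairwise, accumulating the modulus:
  Start with x ≡ 0 (mod 3).
  Combine with x ≡ 4 (mod 5): since gcd(3, 5) = 1, we get a unique residue mod 15.
    Write x = 0 + 3·t and substitute into x ≡ 4 (mod 5): 3·t ≡ 4 − 0 = 4 (mod 5).
    The inverse of 3 mod 5 is 2 (since 3·2 = 6 = 1·5 + 1), so t ≡ 2·4 = 8 ≡ 3 (mod 5).
    Then x = 0 + 3·3 = 9, valid modulo lcm(3, 5) = 15: x ≡ 9 (mod 15).
  Combine with x ≡ 4 (mod 7): since gcd(15, 7) = 1, we get a unique residue mod 105.
    Write x = 9 + 15·t and substitute into x ≡ 4 (mod 7): 15·t ≡ 4 − 9 = -5 (mod 7).
    Reduce coefficients mod 7: 1·t ≡ 2 (mod 7).
    So t ≡ 2 (mod 7).
    Then x = 9 + 15·2 = 39, valid modulo lcm(15, 7) = 105: x ≡ 39 (mod 105).
Verify: 39 mod 3 = 0 ✓, 39 mod 5 = 4 ✓, 39 mod 7 = 4 ✓.

x ≡ 39 (mod 105).


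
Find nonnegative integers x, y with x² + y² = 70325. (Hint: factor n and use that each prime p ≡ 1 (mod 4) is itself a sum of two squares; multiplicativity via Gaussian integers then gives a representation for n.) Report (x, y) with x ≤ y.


Step 1: Factor n = 70325 = 5^2 · 29 · 97.
Step 2: Check the mod-4 condition on each prime factor: 5 ≡ 1 (mod 4), exponent 2; 29 ≡ 1 (mod 4), exponent 1; 97 ≡ 1 (mod 4), exponent 1.
All primes ≡ 3 (mod 4) appear to even exponent (or don't appear), so by the two-squares theorem n IS expressible as a sum of two squares.
Step 3: Build a representation. Group n = k² · m with k = 5 and m = 29 · 97 = 2813 (a product of primes ≡ 1 (mod 4)); a representation of m scales to one of n via (k·x)² + (k·y)² = k²(x² + y²). Each prime p ≡ 1 (mod 4) is itself a sum of two squares; find a² by testing p − a² for a perfect square:
  29: 29 − 1² = 28, 29 − 2² = 25 = 5² ⇒ 29 = 2² + 5².
  97: 97 − 1² = 96, 97 − 2² = 93, 97 − 3² = 88, 97 − 4² = 81 = 9² ⇒ 97 = 4² + 9².
  Combine using the Brahmagupta–Fibonacci identity (a² + b²)(c² + d²) = (ac − bd)² + (ad + bc)² = (ac + bd)² + (ad − bc)²:
  29 · 97 = 2813: from (2² + 5²)(4² + 9²), take (2·4 − 5·9, 2·9 + 5·4) = (8 − 45, 18 + 20) = (-37, 38); dropping signs (only squares matter) gives (37, 38); check 37² + 38² = 1369 + 1444 = 2813 ✓.
  Scale by k = 5: (5·37, 5·38) = (185, 190).
Step 4: Order so x ≤ y and verify: 185² + 190² = 34225 + 36100 = 70325 = n. ✓

n = 70325 = 185² + 190² (one valid representation with x ≤ y).


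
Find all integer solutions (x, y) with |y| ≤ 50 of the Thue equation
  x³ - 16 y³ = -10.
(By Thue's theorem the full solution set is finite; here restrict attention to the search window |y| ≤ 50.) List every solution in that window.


The equation is x³ - 16y³ = -10. For fixed y, x³ = 16·y³ − 10, so a solution requires the RHS to be a perfect cube.
Strategy: iterate y from -50 to 50, compute RHS = 16·y³ − 10, and check whether it is a (positive or negative) perfect cube.
Check small values of y:
  y = 0: RHS = -10 is not a perfect cube.
  y = 1: RHS = 6 is not a perfect cube.
  y = -1: RHS = -26 is not a perfect cube.
  y = 2: RHS = 118 is not a perfect cube.
  y = -2: RHS = -138 is not a perfect cube.
  y = 3: RHS = 422 is not a perfect cube.
  y = -3: RHS = -442 is not a perfect cube.
Continuing the search up to |y| = 50 finds no solutions either.
No (x, y) in the scanned range satisfies the equation.

No integer solutions with |y| ≤ 50.


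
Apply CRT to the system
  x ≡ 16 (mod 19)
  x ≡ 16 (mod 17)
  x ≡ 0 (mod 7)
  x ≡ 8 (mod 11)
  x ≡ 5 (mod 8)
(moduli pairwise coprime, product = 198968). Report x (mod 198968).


Product of moduli M = 19 · 17 · 7 · 11 · 8 = 198968.
Merge one congruence at a time:
  Start: x ≡ 16 (mod 19).
  Combine with x ≡ 16 (mod 17); new modulus lcm = 323.
    Write x = 16 + 19·t and substitute into x ≡ 16 (mod 17): 19·t ≡ 16 − 16 = 0 (mod 17).
    Reduce coefficients mod 17: 2·t ≡ 0 (mod 17).
    The inverse of 2 mod 17 is 9 (since 2·9 = 18 = 1·17 + 1), so t ≡ 9·0 = 0 ≡ 0 (mod 17).
    Then x = 16 + 19·0 = 16, valid modulo lcm(19, 17) = 323: x ≡ 16 (mod 323).
  Combine with x ≡ 0 (mod 7); new modulus lcm = 2261.
    Write x = 16 + 323·t and substitute into x ≡ 0 (mod 7): 323·t ≡ 0 − 16 = -16 (mod 7).
    Reduce coefficients mod 7: 1·t ≡ 5 (mod 7).
    So t ≡ 5 (mod 7).
    Then x = 16 + 323·5 = 1631, valid modulo lcm(323, 7) = 2261: x ≡ 1631 (mod 2261).
  Combine with x ≡ 8 (mod 11); new modulus lcm = 24871.
    Write x = 1631 + 2261·t and substitute into x ≡ 8 (mod 11): 2261·t ≡ 8 − 1631 = -1623 (mod 11).
    Reduce coefficients mod 11: 6·t ≡ 5 (mod 11).
    The inverse of 6 mod 11 is 2 (since 6·2 = 12 = 1·11 + 1), so t ≡ 2·5 = 10 ≡ 10 (mod 11).
    Then x = 1631 + 2261·10 = 24241, valid modulo lcm(2261, 11) = 24871: x ≡ 24241 (mod 24871).
  Combine with x ≡ 5 (mod 8); new modulus lcm = 198968.
    Write x = 24241 + 24871·t and substitute into x ≡ 5 (mod 8): 24871·t ≡ 5 − 24241 = -24236 (mod 8).
    Reduce coefficients mod 8: 7·t ≡ 4 (mod 8).
    The inverse of 7 mod 8 is 7 (since 7·7 = 49 = 6·8 + 1), so t ≡ 7·4 = 28 ≡ 4 (mod 8).
    Then x = 24241 + 24871·4 = 123725, valid modulo lcm(24871, 8) = 198968: x ≡ 123725 (mod 198968).
Verify against each original: 123725 mod 19 = 16, 123725 mod 17 = 16, 123725 mod 7 = 0, 123725 mod 11 = 8, 123725 mod 8 = 5.

x ≡ 123725 (mod 198968).
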